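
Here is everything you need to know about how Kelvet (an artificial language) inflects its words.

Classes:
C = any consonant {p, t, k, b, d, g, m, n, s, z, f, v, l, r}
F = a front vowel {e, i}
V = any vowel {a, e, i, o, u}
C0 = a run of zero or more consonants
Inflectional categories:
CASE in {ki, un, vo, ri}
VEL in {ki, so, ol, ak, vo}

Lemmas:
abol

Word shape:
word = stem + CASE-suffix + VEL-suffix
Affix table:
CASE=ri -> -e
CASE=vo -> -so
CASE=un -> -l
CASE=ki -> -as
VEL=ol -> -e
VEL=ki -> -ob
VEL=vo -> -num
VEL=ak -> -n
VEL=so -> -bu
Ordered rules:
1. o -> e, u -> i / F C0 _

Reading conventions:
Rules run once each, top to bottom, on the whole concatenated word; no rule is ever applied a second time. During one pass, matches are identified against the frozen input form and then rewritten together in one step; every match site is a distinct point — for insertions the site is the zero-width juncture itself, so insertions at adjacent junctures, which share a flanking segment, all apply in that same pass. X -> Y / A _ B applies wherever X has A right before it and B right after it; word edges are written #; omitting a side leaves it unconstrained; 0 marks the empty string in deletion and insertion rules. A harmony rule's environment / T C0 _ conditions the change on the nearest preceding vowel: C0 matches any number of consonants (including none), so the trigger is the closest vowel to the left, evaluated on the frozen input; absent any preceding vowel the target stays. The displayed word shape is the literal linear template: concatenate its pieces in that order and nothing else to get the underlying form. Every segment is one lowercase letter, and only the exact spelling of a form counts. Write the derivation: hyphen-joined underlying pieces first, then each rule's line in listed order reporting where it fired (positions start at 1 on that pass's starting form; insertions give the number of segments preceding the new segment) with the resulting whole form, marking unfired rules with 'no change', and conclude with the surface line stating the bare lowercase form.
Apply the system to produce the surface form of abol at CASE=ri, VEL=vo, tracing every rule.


underlying: abol-e-num
1. o -> e, u -> i / F C0 _: fires at position(s) 7: abolenim
surface: abolenim


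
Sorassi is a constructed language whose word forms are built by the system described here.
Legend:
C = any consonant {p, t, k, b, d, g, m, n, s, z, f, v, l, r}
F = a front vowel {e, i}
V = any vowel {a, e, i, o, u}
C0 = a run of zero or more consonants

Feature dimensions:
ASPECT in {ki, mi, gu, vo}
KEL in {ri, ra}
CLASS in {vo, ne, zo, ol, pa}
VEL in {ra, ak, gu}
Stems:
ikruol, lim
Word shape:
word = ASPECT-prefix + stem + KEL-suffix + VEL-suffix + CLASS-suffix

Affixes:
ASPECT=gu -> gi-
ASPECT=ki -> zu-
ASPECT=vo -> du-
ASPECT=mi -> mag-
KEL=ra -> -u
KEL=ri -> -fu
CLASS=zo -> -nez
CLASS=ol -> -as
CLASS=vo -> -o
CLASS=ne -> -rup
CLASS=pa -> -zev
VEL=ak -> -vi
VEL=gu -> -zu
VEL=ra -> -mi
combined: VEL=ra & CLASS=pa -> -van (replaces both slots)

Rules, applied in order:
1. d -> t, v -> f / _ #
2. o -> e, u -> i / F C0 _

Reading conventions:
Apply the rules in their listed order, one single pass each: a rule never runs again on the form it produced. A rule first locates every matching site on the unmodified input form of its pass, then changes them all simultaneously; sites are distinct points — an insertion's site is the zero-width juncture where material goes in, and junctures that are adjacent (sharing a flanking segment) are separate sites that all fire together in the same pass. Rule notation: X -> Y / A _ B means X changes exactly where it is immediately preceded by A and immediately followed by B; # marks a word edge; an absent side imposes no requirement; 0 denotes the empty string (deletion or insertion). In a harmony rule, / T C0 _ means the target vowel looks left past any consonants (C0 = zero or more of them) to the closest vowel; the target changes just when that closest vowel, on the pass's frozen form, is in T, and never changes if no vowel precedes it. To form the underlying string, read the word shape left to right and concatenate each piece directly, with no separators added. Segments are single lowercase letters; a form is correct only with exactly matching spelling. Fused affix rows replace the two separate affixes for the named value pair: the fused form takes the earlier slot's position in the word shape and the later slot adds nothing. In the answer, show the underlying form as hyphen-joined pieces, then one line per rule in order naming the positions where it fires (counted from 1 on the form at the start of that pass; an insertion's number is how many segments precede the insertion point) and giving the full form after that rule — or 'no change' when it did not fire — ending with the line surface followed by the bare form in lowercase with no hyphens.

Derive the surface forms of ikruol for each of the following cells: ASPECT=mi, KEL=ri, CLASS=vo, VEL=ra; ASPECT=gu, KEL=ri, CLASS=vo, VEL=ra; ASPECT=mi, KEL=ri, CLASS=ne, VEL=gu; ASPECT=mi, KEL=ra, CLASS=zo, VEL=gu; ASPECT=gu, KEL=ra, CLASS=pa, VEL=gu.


cell ASPECT=mi, KEL=ri, CLASS=vo, VEL=ra:
underlying: mag-ikruol-fu-mi-o
1. d -> t, v -> f / _ #: no change
2. o -> e, u -> i / F C0 _: fires at position(s) 7, 14: magikriolfumie
surface: magikriolfumie

cell ASPECT=gu, KEL=ri, CLASS=vo, VEL=ra:
underlying: gi-ikruol-fu-mi-o
1. d -> t, v -> f / _ #: no change
2. o -> e, u -> i / F C0 _: fires at position(s) 6, 13: giikriolfumie
surface: giikriolfumie

cell ASPECT=mi, KEL=ri, CLASS=ne, VEL=gu:
underlying: mag-ikruol-fu-zu-rup
1. d -> t, v -> f / _ #: no change
2. o -> e, u -> i / F C0 _: fires at position(s) 7: magikriolfuzurup
surface: magikriolfuzurup

cell ASPECT=mi, KEL=ra, CLASS=zo, VEL=gu:
underlying: mag-ikruol-u-zu-nez
1. d -> t, v -> f / _ #: no change
2. o -> e, u -> i / F C0 _: fires at position(s) 7: magikrioluzunez
surface: magikrioluzunez

cell ASPECT=gu, KEL=ra, CLASS=pa, VEL=gu:
underlying: gi-ikruol-u-zu-zev
1. d -> t, v -> f / _ #: fires at position(s) 14: giikruoluzuzef
2. o -> e, u -> i / F C0 _: fires at position(s) 6: giikrioluzuzef
surface: giikrioluzuzef


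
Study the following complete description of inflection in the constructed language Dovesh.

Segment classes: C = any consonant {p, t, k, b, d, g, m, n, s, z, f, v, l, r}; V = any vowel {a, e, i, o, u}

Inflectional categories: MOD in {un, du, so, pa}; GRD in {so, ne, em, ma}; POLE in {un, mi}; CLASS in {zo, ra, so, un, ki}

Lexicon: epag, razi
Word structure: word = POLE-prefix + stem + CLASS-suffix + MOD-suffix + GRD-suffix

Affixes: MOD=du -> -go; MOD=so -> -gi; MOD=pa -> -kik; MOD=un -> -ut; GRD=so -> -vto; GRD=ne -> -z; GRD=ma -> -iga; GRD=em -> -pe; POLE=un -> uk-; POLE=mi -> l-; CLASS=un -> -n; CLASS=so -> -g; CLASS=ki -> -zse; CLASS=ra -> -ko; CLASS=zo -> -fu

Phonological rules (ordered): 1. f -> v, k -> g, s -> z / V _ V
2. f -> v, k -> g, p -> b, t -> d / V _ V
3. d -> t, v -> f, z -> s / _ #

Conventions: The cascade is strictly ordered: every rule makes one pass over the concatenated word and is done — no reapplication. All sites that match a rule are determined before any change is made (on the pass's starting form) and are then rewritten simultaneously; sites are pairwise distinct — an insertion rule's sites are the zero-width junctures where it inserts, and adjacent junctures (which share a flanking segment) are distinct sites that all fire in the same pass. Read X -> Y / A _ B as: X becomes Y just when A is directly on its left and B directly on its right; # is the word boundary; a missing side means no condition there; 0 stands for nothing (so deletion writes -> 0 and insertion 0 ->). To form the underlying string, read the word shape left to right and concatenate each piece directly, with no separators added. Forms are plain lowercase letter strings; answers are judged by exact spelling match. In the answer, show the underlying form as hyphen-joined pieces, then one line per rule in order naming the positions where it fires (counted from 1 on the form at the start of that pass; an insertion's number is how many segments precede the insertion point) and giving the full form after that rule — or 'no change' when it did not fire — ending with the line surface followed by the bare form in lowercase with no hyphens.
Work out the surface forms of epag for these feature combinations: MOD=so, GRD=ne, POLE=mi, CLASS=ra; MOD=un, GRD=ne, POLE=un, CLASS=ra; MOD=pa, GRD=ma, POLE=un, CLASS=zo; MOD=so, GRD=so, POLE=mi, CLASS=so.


cell MOD=so, GRD=ne, POLE=mi, CLASS=ra:
underlying: l-epag-ko-gi-z
1. f -> v, k -> g, s -> z / V _ V: no change
2. f -> v, k -> g, p -> b, t -> d / V _ V: fires at position(s) 3: lebagkogiz
3. d -> t, v -> f, z -> s / _ #: fires at position(s) 10: lebagkogis
surface: lebagkogis

cell MOD=un, GRD=ne, POLE=un, CLASS=ra:
underlying: uk-epag-ko-ut-z
1. f -> v, k -> g, s -> z / V _ V: fires at position(s) 2: ugepagkoutz
2. f -> v, k -> g, p -> b, t -> d / V _ V: fires at position(s) 4: ugebagkoutz
3. d -> t, v -> f, z -> s / _ #: fires at position(s) 11: ugebagkouts
surface: ugebagkouts

cell MOD=pa, GRD=ma, POLE=un, CLASS=zo:
underlying: uk-epag-fu-kik-iga
1. f -> v, k -> g, s -> z / V _ V: fires at position(s) 2, 9, 11: ugepagfugigiga
2. f -> v, k -> g, p -> b, t -> d / V _ V: fires at position(s) 4: ugebagfugigiga
3. d -> t, v -> f, z -> s / _ #: no change
surface: ugebagfugigiga

cell MOD=so, GRD=so, POLE=mi, CLASS=so:
underlying: l-epag-g-gi-vto
1. f -> v, k -> g, s -> z / V _ V: no change
2. f -> v, k -> g, p -> b, t -> d / V _ V: fires at position(s) 3: lebagggivto
3. d -> t, v -> f, z -> s / _ #: no change
surface: lebagggivto


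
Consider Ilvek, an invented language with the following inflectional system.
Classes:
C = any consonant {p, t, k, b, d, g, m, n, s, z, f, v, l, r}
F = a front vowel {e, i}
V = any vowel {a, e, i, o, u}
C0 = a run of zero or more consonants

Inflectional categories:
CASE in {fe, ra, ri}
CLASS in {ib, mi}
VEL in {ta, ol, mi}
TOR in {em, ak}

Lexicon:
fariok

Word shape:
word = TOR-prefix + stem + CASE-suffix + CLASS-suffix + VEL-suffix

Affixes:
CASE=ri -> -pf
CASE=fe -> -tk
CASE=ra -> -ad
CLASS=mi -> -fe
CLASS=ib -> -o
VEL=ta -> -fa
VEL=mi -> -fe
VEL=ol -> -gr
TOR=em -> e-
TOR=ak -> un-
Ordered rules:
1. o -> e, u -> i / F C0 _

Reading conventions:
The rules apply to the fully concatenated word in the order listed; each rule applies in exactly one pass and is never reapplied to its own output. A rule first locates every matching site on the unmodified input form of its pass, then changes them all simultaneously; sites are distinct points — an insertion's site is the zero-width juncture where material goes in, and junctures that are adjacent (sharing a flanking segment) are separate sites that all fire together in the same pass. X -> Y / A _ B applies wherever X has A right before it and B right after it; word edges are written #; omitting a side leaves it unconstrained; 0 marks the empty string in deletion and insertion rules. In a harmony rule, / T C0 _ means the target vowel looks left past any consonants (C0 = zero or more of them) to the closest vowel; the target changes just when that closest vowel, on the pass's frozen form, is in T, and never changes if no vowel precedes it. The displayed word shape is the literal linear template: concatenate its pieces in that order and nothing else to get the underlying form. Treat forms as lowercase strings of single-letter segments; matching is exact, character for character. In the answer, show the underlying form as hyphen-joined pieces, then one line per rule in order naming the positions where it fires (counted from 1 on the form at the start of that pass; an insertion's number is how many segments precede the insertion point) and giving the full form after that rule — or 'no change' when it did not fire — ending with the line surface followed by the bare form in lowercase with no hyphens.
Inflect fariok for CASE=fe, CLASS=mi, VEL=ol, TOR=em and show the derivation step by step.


underlying: e-fariok-tk-fe-gr
1. o -> e, u -> i / F C0 _: fires at position(s) 6: efariektkfegr
surface: efariektkfegr


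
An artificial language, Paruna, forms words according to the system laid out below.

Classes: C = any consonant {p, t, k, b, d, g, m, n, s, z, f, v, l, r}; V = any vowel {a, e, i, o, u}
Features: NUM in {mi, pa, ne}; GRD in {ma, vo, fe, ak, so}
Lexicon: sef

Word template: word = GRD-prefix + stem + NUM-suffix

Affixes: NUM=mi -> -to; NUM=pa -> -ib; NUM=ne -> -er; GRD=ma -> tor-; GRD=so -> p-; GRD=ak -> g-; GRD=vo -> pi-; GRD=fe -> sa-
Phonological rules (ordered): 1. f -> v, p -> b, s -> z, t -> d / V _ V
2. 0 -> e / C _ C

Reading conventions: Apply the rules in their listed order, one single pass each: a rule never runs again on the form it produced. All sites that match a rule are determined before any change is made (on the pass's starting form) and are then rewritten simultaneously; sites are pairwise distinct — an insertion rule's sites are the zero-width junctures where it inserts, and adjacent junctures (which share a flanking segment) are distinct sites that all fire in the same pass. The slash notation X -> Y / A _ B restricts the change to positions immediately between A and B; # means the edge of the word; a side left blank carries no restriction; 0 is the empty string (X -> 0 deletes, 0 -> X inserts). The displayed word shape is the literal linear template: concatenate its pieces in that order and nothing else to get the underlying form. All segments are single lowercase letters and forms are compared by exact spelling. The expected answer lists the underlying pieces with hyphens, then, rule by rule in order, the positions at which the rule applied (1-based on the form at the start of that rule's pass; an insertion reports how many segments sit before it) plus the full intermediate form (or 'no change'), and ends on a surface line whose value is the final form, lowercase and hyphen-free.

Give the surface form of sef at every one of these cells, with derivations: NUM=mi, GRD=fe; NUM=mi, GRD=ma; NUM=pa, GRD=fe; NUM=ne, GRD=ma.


cell NUM=mi, GRD=fe:
underlying: sa-sef-to
1. f -> v, p -> b, s -> z, t -> d / V _ V: fires at position(s) 3: sazefto
2. 0 -> e / C _ C: inserts after position(s) 5: sazefeto
surface: sazefeto

cell NUM=mi, GRD=ma:
underlying: tor-sef-to
1. f -> v, p -> b, s -> z, t -> d / V _ V: no change
2. 0 -> e / C _ C: inserts after position(s) 3, 6: toresefeto
surface: toresefeto

cell NUM=pa, GRD=fe:
underlying: sa-sef-ib
1. f -> v, p -> b, s -> z, t -> d / V _ V: fires at position(s) 3, 5: sazevib
2. 0 -> e / C _ C: no change
surface: sazevib

cell NUM=ne, GRD=ma:
underlying: tor-sef-er
1. f -> v, p -> b, s -> z, t -> d / V _ V: fires at position(s) 6: torsever
2. 0 -> e / C _ C: inserts after position(s) 3: toresever
surface: toresever


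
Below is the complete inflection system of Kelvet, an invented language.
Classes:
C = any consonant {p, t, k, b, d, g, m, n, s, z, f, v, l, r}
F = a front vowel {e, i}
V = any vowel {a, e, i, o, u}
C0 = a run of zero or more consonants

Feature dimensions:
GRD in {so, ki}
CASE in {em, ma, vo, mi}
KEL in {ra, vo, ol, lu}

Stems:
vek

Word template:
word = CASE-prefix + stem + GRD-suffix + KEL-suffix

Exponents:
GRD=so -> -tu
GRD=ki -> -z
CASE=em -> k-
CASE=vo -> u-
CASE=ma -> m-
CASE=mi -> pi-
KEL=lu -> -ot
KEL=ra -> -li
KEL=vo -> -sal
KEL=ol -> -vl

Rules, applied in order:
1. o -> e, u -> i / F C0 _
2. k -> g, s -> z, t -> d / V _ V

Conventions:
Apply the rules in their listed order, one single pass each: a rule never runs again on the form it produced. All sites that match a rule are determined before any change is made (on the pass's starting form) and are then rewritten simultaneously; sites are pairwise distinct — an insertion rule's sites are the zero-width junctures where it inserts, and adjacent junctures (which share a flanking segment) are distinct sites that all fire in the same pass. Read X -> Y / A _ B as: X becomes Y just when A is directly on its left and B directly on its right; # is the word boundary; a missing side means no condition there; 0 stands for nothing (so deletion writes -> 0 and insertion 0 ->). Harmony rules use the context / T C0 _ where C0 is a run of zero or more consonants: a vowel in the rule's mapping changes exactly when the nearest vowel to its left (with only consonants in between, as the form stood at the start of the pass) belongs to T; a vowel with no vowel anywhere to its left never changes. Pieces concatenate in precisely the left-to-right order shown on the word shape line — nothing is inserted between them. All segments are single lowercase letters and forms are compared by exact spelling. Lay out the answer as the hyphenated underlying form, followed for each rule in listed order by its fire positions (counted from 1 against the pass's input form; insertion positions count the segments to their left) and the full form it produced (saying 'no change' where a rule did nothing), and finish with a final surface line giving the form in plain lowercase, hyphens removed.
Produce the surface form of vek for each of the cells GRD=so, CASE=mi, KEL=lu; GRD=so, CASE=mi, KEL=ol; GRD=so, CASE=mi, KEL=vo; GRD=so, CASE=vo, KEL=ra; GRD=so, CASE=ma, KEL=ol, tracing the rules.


cell GRD=so, CASE=mi, KEL=lu:
underlying: pi-vek-tu-ot
1. o -> e, u -> i / F C0 _: fires at position(s) 7: pivektiot
2. k -> g, s -> z, t -> d / V _ V: no change
surface: pivektiot

cell GRD=so, CASE=mi, KEL=ol:
underlying: pi-vek-tu-vl
1. o -> e, u -> i / F C0 _: fires at position(s) 7: pivektivl
2. k -> g, s -> z, t -> d / V _ V: no change
surface: pivektivl

cell GRD=so, CASE=mi, KEL=vo:
underlying: pi-vek-tu-sal
1. o -> e, u -> i / F C0 _: fires at position(s) 7: pivektisal
2. k -> g, s -> z, t -> d / V _ V: fires at position(s) 8: pivektizal
surface: pivektizal

cell GRD=so, CASE=vo, KEL=ra:
underlying: u-vek-tu-li
1. o -> e, u -> i / F C0 _: fires at position(s) 6: uvektili
2. k -> g, s -> z, t -> d / V _ V: no change
surface: uvektili

cell GRD=so, CASE=ma, KEL=ol:
underlying: m-vek-tu-vl
1. o -> e, u -> i / F C0 _: fires at position(s) 6: mvektivl
2. k -> g, s -> z, t -> d / V _ V: no change
surface: mvektivl


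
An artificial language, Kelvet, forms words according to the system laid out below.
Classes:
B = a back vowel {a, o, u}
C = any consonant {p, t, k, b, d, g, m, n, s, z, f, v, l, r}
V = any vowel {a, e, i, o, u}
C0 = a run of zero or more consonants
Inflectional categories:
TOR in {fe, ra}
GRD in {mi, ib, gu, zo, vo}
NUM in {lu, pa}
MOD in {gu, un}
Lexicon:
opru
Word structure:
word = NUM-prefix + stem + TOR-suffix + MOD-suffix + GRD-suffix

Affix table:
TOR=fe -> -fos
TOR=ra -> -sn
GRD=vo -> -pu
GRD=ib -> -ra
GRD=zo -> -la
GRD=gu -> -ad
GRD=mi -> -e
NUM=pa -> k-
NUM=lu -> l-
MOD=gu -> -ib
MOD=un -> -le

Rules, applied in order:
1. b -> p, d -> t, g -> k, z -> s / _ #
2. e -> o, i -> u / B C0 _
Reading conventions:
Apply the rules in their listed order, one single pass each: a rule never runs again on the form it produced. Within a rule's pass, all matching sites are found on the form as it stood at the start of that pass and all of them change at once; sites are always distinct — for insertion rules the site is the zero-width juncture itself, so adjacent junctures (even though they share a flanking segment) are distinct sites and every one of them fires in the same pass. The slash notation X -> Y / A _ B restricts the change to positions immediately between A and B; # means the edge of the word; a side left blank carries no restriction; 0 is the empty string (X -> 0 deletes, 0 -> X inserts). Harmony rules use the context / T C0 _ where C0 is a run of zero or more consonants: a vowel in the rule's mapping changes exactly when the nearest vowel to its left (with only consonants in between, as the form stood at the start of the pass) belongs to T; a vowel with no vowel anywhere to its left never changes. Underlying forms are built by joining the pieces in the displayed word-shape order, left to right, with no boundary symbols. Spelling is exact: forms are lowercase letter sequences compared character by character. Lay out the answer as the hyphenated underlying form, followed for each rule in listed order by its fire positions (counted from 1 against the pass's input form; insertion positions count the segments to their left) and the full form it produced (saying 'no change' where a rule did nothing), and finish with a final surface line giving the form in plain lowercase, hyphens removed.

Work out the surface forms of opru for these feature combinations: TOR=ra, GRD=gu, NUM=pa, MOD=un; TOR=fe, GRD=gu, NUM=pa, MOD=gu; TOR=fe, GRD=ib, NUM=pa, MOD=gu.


cell TOR=ra, GRD=gu, NUM=pa, MOD=un:
underlying: k-opru-sn-le-ad
1. b -> p, d -> t, g -> k, z -> s / _ #: fires at position(s) 11: koprusnleat
2. e -> o, i -> u / B C0 _: fires at position(s) 9: koprusnloat
surface: koprusnloat

cell TOR=fe, GRD=gu, NUM=pa, MOD=gu:
underlying: k-opru-fos-ib-ad
1. b -> p, d -> t, g -> k, z -> s / _ #: fires at position(s) 12: koprufosibat
2. e -> o, i -> u / B C0 _: fires at position(s) 9: koprufosubat
surface: koprufosubat

cell TOR=fe, GRD=ib, NUM=pa, MOD=gu:
underlying: k-opru-fos-ib-ra
1. b -> p, d -> t, g -> k, z -> s / _ #: no change
2. e -> o, i -> u / B C0 _: fires at position(s) 9: koprufosubra
surface: koprufosubra


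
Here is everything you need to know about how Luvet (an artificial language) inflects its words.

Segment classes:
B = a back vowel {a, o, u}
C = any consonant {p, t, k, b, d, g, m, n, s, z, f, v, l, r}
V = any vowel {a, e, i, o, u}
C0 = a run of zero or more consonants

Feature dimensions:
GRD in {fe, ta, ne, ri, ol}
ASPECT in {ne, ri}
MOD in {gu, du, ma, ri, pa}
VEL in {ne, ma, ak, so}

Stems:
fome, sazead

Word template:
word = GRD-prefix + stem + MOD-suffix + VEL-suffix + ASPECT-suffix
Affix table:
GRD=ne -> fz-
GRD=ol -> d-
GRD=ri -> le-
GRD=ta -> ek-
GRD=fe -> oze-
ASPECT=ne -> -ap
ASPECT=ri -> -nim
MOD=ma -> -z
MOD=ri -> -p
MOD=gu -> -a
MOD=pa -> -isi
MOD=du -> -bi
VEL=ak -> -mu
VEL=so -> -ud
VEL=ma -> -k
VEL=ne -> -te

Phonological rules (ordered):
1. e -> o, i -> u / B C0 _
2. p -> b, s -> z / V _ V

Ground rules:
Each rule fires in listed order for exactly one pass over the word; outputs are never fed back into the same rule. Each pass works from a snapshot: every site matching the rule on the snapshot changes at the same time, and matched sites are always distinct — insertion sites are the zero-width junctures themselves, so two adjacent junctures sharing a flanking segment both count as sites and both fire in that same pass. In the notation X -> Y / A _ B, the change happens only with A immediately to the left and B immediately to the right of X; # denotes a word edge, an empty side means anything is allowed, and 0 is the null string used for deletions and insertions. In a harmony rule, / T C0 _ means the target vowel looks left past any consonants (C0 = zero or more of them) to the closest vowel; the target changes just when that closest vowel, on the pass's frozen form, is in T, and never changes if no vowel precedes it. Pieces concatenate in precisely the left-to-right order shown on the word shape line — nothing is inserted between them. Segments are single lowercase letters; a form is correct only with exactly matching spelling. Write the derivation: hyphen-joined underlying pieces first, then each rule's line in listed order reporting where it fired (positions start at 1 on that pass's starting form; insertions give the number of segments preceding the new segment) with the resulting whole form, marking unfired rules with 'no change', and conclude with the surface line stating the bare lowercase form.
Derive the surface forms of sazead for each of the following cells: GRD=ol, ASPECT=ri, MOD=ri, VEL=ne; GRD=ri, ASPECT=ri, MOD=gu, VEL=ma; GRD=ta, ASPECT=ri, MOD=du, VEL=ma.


cell GRD=ol, ASPECT=ri, MOD=ri, VEL=ne:
underlying: d-sazead-p-te-nim
1. e -> o, i -> u / B C0 _: fires at position(s) 5, 10: dsazoadptonim
2. p -> b, s -> z / V _ V: no change
surface: dsazoadptonim

cell GRD=ri, ASPECT=ri, MOD=gu, VEL=ma:
underlying: le-sazead-a-k-nim
1. e -> o, i -> u / B C0 _: fires at position(s) 6, 12: lesazoadaknum
2. p -> b, s -> z / V _ V: fires at position(s) 3: lezazoadaknum
surface: lezazoadaknum

cell GRD=ta, ASPECT=ri, MOD=du, VEL=ma:
underlying: ek-sazead-bi-k-nim
1. e -> o, i -> u / B C0 _: fires at position(s) 6, 10: eksazoadbuknim
2. p -> b, s -> z / V _ V: no change
surface: eksazoadbuknim


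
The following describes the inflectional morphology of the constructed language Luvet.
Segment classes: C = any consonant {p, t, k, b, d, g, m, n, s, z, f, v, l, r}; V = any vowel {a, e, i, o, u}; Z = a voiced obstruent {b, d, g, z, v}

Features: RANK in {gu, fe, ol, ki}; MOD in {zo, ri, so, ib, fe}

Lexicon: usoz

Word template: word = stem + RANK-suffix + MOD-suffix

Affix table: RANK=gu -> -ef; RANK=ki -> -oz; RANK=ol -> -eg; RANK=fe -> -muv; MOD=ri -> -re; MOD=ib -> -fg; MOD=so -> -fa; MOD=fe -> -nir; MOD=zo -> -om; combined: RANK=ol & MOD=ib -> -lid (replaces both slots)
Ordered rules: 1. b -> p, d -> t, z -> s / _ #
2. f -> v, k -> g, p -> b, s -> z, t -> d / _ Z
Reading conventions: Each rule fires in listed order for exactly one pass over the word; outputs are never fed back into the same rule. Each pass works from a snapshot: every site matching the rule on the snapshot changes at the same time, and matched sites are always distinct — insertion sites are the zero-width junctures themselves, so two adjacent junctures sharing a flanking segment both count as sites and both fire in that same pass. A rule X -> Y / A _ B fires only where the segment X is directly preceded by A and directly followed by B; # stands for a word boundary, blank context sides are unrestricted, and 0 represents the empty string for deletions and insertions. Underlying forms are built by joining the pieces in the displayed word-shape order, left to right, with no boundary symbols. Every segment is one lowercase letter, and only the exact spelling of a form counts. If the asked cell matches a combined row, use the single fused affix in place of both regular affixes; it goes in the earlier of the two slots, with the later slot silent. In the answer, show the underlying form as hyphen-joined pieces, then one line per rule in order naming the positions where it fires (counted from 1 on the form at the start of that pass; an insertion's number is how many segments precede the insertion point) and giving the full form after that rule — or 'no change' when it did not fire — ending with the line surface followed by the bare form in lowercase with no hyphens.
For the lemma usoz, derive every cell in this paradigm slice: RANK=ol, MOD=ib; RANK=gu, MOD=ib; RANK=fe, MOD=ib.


cell RANK=ol, MOD=ib:
underlying: usoz-lid
1. b -> p, d -> t, z -> s / _ #: fires at position(s) 7: usozlit
2. f -> v, k -> g, p -> b, s -> z, t -> d / _ Z: no change
surface: usozlit

cell RANK=gu, MOD=ib:
underlying: usoz-ef-fg
1. b -> p, d -> t, z -> s / _ #: no change
2. f -> v, k -> g, p -> b, s -> z, t -> d / _ Z: fires at position(s) 7: usozefvg
surface: usozefvg

cell RANK=fe, MOD=ib:
underlying: usoz-muv-fg
1. b -> p, d -> t, z -> s / _ #: no change
2. f -> v, k -> g, p -> b, s -> z, t -> d / _ Z: fires at position(s) 8: usozmuvvg
surface: usozmuvvg


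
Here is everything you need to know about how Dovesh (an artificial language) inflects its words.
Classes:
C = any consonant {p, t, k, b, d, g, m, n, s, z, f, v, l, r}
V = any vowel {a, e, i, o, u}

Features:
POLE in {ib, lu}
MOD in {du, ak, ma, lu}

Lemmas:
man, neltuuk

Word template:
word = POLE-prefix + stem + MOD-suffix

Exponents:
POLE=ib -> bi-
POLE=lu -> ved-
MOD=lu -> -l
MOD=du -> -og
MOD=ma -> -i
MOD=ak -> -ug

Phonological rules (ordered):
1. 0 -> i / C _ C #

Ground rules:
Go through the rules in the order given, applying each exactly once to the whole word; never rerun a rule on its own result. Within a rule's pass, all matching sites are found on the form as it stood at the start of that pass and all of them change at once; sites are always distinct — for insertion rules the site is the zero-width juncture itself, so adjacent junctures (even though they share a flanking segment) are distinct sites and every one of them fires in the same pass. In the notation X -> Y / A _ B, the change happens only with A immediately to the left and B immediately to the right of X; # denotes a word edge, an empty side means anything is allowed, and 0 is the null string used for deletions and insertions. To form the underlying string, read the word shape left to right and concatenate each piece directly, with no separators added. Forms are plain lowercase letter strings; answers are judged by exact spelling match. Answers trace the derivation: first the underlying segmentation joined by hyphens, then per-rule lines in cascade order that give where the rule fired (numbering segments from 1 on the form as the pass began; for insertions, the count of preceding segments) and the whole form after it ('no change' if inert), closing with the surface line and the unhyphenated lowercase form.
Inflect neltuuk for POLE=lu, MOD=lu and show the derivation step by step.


underlying: ved-neltuuk-l
1. 0 -> i / C _ C #: inserts after position(s) 10: vedneltuukil
surface: vedneltuukil


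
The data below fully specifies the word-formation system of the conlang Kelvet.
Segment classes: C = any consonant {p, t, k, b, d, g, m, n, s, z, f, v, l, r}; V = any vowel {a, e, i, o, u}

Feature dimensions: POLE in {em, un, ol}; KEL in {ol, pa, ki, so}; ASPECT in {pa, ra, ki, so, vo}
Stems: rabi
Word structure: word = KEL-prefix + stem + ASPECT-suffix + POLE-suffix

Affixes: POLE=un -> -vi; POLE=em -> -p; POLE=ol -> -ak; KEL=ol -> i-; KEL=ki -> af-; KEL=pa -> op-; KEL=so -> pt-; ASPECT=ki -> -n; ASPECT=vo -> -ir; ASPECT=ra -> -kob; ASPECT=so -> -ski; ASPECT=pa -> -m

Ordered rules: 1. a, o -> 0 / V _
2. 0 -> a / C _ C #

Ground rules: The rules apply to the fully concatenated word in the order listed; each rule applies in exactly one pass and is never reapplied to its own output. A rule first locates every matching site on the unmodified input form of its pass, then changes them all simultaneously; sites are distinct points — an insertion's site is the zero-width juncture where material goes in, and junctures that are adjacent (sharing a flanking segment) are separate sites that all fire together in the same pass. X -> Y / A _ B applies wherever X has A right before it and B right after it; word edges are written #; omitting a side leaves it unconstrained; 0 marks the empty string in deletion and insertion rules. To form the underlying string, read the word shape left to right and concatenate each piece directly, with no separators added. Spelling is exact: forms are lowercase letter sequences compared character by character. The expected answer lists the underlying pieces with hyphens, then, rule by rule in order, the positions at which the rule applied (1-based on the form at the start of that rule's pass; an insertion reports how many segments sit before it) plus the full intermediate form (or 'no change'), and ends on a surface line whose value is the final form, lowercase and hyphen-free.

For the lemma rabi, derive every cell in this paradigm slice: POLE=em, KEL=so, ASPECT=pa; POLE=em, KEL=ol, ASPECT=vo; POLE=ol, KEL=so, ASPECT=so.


cell POLE=em, KEL=so, ASPECT=pa:
underlying: pt-rabi-m-p
1. a, o -> 0 / V _: no change
2. 0 -> a / C _ C #: inserts after position(s) 7: ptrabimap
surface: ptrabimap

cell POLE=em, KEL=ol, ASPECT=vo:
underlying: i-rabi-ir-p
1. a, o -> 0 / V _: no change
2. 0 -> a / C _ C #: inserts after position(s) 7: irabiirap
surface: irabiirap

cell POLE=ol, KEL=so, ASPECT=so:
underlying: pt-rabi-ski-ak
1. a, o -> 0 / V _: fires at position(s) 10: ptrabiskik
2. 0 -> a / C _ C #: no change
surface: ptrabiskik


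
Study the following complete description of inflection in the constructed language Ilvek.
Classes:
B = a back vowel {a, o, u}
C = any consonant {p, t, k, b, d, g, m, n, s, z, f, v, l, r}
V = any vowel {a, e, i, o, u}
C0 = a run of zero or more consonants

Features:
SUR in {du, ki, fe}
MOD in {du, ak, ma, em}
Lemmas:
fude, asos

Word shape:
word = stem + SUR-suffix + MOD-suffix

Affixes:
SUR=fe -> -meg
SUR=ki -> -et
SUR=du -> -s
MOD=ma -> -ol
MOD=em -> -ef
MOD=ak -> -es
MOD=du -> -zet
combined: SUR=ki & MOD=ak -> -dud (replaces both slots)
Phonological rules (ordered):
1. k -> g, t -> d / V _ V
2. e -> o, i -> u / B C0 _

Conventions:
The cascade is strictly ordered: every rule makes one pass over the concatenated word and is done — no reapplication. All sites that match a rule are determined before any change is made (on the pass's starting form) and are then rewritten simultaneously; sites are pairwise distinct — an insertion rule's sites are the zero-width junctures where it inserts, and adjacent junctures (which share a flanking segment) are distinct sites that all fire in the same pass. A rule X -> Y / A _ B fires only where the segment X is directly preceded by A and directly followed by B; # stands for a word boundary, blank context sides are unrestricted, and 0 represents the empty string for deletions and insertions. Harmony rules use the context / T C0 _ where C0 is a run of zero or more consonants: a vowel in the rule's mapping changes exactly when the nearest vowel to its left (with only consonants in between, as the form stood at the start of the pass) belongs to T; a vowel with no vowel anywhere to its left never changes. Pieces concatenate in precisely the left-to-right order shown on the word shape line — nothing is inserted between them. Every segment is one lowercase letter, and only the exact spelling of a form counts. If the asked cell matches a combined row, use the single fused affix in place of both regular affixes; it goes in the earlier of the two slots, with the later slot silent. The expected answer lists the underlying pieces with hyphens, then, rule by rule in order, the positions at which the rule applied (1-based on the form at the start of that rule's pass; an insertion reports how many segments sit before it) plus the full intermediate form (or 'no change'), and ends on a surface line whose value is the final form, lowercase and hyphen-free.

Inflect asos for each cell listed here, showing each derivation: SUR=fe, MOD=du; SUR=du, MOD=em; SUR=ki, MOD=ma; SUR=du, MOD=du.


cell SUR=fe, MOD=du:
underlying: asos-meg-zet
1. k -> g, t -> d / V _ V: no change
2. e -> o, i -> u / B C0 _: fires at position(s) 6: asosmogzet
surface: asosmogzet

cell SUR=du, MOD=em:
underlying: asos-s-ef
1. k -> g, t -> d / V _ V: no change
2. e -> o, i -> u / B C0 _: fires at position(s) 6: asossof
surface: asossof

cell SUR=ki, MOD=ma:
underlying: asos-et-ol
1. k -> g, t -> d / V _ V: fires at position(s) 6: asosedol
2. e -> o, i -> u / B C0 _: fires at position(s) 5: asosodol
surface: asosodol

cell SUR=du, MOD=du:
underlying: asos-s-zet
1. k -> g, t -> d / V _ V: no change
2. e -> o, i -> u / B C0 _: fires at position(s) 7: asosszot
surface: asosszot


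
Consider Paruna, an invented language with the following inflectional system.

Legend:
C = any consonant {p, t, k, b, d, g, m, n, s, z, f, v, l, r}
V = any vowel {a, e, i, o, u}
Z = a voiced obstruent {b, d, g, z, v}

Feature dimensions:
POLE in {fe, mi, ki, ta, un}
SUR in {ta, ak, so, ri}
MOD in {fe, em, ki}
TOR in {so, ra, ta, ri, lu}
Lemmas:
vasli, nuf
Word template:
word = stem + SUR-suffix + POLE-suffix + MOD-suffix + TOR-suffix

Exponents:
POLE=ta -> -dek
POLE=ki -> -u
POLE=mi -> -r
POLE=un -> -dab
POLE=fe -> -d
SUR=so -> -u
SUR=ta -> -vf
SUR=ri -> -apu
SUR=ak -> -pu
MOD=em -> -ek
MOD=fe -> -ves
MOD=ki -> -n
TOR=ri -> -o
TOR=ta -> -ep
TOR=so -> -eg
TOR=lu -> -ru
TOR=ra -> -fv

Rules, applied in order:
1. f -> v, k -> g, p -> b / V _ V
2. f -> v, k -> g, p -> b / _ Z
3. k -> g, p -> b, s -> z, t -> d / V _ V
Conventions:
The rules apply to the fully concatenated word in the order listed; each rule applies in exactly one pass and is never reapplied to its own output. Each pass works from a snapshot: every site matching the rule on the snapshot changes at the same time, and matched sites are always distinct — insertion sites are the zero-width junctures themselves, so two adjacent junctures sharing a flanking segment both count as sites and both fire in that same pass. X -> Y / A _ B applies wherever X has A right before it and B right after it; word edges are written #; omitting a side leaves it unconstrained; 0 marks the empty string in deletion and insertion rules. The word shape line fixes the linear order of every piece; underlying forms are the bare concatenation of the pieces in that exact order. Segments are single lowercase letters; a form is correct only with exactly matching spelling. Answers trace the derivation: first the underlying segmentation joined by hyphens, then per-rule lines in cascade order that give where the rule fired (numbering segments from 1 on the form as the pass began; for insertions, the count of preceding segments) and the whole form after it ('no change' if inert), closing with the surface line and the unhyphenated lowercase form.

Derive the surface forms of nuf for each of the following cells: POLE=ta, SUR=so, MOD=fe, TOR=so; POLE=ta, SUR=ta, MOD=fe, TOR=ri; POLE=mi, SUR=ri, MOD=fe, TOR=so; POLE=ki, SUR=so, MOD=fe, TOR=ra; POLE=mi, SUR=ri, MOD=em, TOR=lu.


cell POLE=ta, SUR=so, MOD=fe, TOR=so:
underlying: nuf-u-dek-ves-eg
1. f -> v, k -> g, p -> b / V _ V: fires at position(s) 3: nuvudekveseg
2. f -> v, k -> g, p -> b / _ Z: fires at position(s) 7: nuvudegveseg
3. k -> g, p -> b, s -> z, t -> d / V _ V: fires at position(s) 10: nuvudegvezeg
surface: nuvudegvezeg

cell POLE=ta, SUR=ta, MOD=fe, TOR=ri:
underlying: nuf-vf-dek-ves-o
1. f -> v, k -> g, p -> b / V _ V: no change
2. f -> v, k -> g, p -> b / _ Z: fires at position(s) 3, 5, 8: nuvvvdegveso
3. k -> g, p -> b, s -> z, t -> d / V _ V: fires at position(s) 11: nuvvvdegvezo
surface: nuvvvdegvezo

cell POLE=mi, SUR=ri, MOD=fe, TOR=so:
underlying: nuf-apu-r-ves-eg
1. f -> v, k -> g, p -> b / V _ V: fires at position(s) 3, 5: nuvaburveseg
2. f -> v, k -> g, p -> b / _ Z: no change
3. k -> g, p -> b, s -> z, t -> d / V _ V: fires at position(s) 10: nuvaburvezeg
surface: nuvaburvezeg

cell POLE=ki, SUR=so, MOD=fe, TOR=ra:
underlying: nuf-u-u-ves-fv
1. f -> v, k -> g, p -> b / V _ V: fires at position(s) 3: nuvuuvesfv
2. f -> v, k -> g, p -> b / _ Z: fires at position(s) 9: nuvuuvesvv
3. k -> g, p -> b, s -> z, t -> d / V _ V: no change
surface: nuvuuvesvv

cell POLE=mi, SUR=ri, MOD=em, TOR=lu:
underlying: nuf-apu-r-ek-ru
1. f -> v, k -> g, p -> b / V _ V: fires at position(s) 3, 5: nuvaburekru
2. f -> v, k -> g, p -> b / _ Z: no change
3. k -> g, p -> b, s -> z, t -> d / V _ V: no change
surface: nuvaburekru


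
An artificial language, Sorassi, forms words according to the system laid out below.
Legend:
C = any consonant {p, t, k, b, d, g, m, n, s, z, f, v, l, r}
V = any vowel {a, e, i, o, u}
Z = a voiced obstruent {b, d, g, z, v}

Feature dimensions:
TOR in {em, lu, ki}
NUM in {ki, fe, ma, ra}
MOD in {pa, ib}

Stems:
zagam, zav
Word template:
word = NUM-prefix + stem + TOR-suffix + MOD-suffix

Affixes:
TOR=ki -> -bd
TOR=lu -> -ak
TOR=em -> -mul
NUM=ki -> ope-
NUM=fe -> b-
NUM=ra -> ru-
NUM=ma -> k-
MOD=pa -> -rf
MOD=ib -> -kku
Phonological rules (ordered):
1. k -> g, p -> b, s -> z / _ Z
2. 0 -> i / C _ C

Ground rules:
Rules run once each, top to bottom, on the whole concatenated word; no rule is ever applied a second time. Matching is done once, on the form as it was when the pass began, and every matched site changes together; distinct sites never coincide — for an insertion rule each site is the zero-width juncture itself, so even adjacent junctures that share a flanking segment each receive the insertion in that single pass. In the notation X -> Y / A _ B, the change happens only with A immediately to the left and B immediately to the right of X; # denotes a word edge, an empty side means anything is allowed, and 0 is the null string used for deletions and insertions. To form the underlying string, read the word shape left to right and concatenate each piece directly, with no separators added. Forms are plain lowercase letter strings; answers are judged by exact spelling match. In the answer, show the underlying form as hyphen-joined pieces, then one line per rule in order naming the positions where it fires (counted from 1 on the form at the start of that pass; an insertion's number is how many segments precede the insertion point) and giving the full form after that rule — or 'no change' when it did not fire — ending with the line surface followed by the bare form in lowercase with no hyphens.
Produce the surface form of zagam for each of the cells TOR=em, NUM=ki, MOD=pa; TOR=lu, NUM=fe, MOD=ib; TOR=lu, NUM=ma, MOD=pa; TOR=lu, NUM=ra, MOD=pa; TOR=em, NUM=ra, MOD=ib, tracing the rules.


cell TOR=em, NUM=ki, MOD=pa:
underlying: ope-zagam-mul-rf
1. k -> g, p -> b, s -> z / _ Z: no change
2. 0 -> i / C _ C: inserts after position(s) 8, 11, 12: opezagamimulirif
surface: opezagamimulirif

cell TOR=lu, NUM=fe, MOD=ib:
underlying: b-zagam-ak-kku
1. k -> g, p -> b, s -> z / _ Z: no change
2. 0 -> i / C _ C: inserts after position(s) 1, 8, 9: bizagamakikiku
surface: bizagamakikiku

cell TOR=lu, NUM=ma, MOD=pa:
underlying: k-zagam-ak-rf
1. k -> g, p -> b, s -> z / _ Z: fires at position(s) 1: gzagamakrf
2. 0 -> i / C _ C: inserts after position(s) 1, 8, 9: gizagamakirif
surface: gizagamakirif

cell TOR=lu, NUM=ra, MOD=pa:
underlying: ru-zagam-ak-rf
1. k -> g, p -> b, s -> z / _ Z: no change
2. 0 -> i / C _ C: inserts after position(s) 9, 10: ruzagamakirif
surface: ruzagamakirif

cell TOR=em, NUM=ra, MOD=ib:
underlying: ru-zagam-mul-kku
1. k -> g, p -> b, s -> z / _ Z: no change
2. 0 -> i / C _ C: inserts after position(s) 7, 10, 11: ruzagamimulikiku
surface: ruzagamimulikiku
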